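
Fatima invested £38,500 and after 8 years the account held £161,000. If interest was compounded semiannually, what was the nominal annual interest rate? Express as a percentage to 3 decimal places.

(1 + r/2)^16 = 161,000/38,500 = 4.18182.
1 + r/2 = 4.18182^(1/16) ≈ 1.093542, so r/2 ≈ 0.0935416.
r ≈ 2·0.0935416 = 18.70833%.

18.708%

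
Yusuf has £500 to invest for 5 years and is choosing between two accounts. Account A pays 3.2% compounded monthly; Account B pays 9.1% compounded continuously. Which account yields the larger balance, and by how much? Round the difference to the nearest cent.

Account A growth factor: (1 + 0.032/12)^60 ≈ 1.17326099; balance ≈ 586.6305.
Account B growth factor: e^(0.091·5) = e^0.455 ≈ 1.57617338; balance ≈ 788.0867.
Account B is larger by 201.4562.

Account B, by £201.46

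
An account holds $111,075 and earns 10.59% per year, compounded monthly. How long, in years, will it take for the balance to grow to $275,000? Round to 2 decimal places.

We need (1 + 0.008825)^(12t) = 2.4758, so 12t = ln 2.4758 / ln 1.008825 ≈ 103.1796.
t ≈ 103.1796/12 = 8.5983 years.

8.60 years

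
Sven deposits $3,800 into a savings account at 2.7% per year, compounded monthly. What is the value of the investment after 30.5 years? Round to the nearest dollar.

$8,650

Periodic rate = 2.7%/12 = 0.00225; periods = 12·30.5 = 366.
A = 3,800·(1 + 0.00225)^366 ≈ 3,800·2.276353794 ≈ 8,650.1444.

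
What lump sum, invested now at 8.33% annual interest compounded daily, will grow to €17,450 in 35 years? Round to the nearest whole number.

Growth factor = (1 + 0.0833/365)^12775 ≈ 18.45190033.
P = 17,450/18.45190033 ≈ 945.7021.

€946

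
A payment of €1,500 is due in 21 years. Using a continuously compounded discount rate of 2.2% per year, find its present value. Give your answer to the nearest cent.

P = A·e^(−rt) = 1,500·e^(−0.462).
e^(−0.462) ≈ 0.6300223399, so P ≈ 945.0335.

€945.03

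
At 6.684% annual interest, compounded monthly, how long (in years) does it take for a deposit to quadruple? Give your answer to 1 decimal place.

(1 + 0.00557)^(12t) = 4.
12t = ln 4 / ln(1 + 0.00557) ≈ 1.3863/0.00555454 ≈ 249.5784.
t ≈ 20.7982.

20.8 years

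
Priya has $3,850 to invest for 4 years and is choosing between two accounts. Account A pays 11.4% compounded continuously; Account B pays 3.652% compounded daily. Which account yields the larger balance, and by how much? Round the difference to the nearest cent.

Account A, by $1,618.81

Account A growth factor: e^(0.114·4) = e^0.456 ≈ 1.577750345; balance ≈ 6,074.3388.
Account B growth factor: (1 + 0.03652/365)^1460 ≈ 1.157280311; balance ≈ 4,455.5292.
Account A is larger by 1,618.8096.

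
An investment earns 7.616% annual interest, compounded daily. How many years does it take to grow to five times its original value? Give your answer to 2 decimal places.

21.13 years

(1 + 0.000208658)^(365t) = 5.
365t = ln 5 / ln(1 + 0.000208658) ≈ 1.6094/0.000208636 ≈ 7714.1035.
t ≈ 21.1345.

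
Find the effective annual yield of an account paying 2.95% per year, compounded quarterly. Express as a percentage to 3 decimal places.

EAR = (1 + 2.95%/4)^4 − 1 = (1 + 0.007375)^4 − 1.
(1 + 0.007375)^4 ≈ 1.029828, so EAR ≈ 2.98280%.

2.983%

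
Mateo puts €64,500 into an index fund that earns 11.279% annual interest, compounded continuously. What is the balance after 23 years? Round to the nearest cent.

€863,363.00

A = P·e^(rt) = 64,500·e^(0.11279·23) = 64,500·e^2.59417.
e^2.59417 ≈ 13.3854728071, so A ≈ 863,362.9961.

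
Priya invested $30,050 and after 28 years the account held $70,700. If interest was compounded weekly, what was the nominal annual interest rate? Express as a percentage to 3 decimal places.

3.057%

The 1456-period growth factor is 70,700/30,050 = 2.35275.
r/52 = 2.35275^(1/1456) − 1 ≈ 0.000587798, so r ≈ 52·0.000587798 = 3.05655%.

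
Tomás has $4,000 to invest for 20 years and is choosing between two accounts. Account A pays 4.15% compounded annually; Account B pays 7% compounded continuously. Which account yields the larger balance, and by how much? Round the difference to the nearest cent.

Account A growth factor: (1 + 0.0415)^20 ≈ 2.255202196; balance ≈ 9,020.8088.
Account B growth factor: e^(0.07·20) = e^1.4 ≈ 4.0551999668; balance ≈ 16,220.7999.
Account B is larger by 7,199.9911.

Account B, by $7,199.99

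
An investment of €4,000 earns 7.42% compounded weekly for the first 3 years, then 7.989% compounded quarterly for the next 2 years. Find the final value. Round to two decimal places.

€5,852.92

After 3 years at 7.42%: 4,000 × 1.249122537 ≈ 4,996.4901.
Then 2 years at 7.989%: 4,996.4901 × 1.171406694 ≈ 5,852.9220.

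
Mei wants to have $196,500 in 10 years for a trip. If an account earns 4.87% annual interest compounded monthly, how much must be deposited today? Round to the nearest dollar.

$120,862

Periodic rate = 4.87%/12 = 0.00405833; 120 periods.
P = 196,500/(1 + 0.0487/12)^120 ≈ 196,500/1.62582350767 ≈ 120,861.8273.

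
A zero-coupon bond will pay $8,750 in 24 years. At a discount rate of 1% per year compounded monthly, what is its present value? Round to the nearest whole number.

$6,884

Periodic rate = 1%/12 = 0.000833333; 288 periods.
P = 8,750/(1 + 0.01/12)^288 ≈ 8,750/1.271122102 ≈ 6,883.6817.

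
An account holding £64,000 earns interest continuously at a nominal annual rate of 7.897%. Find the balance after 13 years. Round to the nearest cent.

A = P·e^(rt) = 64,000·e^(0.07897·13) = 64,000·e^1.02661.
e^1.02661 ≈ 2.79158629841, so A ≈ 178,661.5231.

£178,661.52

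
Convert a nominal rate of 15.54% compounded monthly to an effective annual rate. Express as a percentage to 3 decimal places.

EAR = (1 + 15.54%/12)^12 − 1 = (1 + 0.01295)^12 − 1.
(1 + 0.01295)^12 ≈ 1.16696, so EAR ≈ 16.69604%.

16.696%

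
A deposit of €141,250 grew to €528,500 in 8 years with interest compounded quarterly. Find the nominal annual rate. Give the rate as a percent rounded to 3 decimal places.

16.839%

(1 + r/4)^32 = 528,500/141,250 = 3.74159.
1 + r/4 = 3.74159^(1/32) ≈ 1.042097, so r/4 ≈ 0.0420967.
r ≈ 4·0.0420967 = 16.83868%.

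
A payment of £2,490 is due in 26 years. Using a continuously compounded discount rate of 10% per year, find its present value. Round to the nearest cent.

P = A·e^(−rt) = 2,490·e^(−2.6).
e^(−2.6) ≈ 0.07427357821, so P ≈ 184.9412.

£184.94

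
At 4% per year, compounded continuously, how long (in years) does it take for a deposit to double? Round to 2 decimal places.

e^(0.04t) = 2, so 0.04t = ln 2 ≈ 0.69315.
t ≈ 0.69315/0.04 ≈ 17.3287.

17.33 years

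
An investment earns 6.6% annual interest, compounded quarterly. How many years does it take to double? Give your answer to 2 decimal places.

10.59 years

(1 + 0.0165)^(4t) = 2.
4t = ln 2 / ln(1 + 0.0165) ≈ 0.69315/0.0163654 ≈ 42.3545.
t ≈ 10.5886.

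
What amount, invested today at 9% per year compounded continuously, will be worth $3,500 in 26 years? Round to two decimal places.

$337.15

P = A·e^(−rt) = 3,500·e^(−2.34).
e^(−2.34) ≈ 0.09632763823, so P ≈ 337.1467.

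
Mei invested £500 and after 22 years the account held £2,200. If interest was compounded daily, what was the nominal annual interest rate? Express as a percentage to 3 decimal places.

6.735%

The 8030-period growth factor is 2,200/500 = 4.4.
r/365 = 4.4^(1/8030) − 1 ≈ 0.000184526, so r ≈ 365·0.000184526 = 6.73519%.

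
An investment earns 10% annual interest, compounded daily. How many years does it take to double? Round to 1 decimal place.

(1 + 0.000273973)^(365t) = 2.
365t = ln 2 / ln(1 + 0.000273973) ≈ 0.69315/0.000273935 ≈ 2530.3338.
t ≈ 6.9324.

6.9 years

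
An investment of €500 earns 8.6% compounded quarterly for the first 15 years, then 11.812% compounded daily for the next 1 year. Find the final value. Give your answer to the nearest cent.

Phase 1: 500·(1 + 0.0215)^60 ≈ 1,791.7288.
Phase 2: 1,791.7288·(1 + 0.11812/365)^365 ≈ 2,016.3356.

€2,016.34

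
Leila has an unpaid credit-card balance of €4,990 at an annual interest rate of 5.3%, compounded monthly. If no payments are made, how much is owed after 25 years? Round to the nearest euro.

€18,719

Periodic rate = 5.3%/12 = 0.00441667; periods = 12·25 = 300.
A = 4,990·(1 + 0.053/12)^300 ≈ 4,990·3.7512253457 ≈ 18,718.6145.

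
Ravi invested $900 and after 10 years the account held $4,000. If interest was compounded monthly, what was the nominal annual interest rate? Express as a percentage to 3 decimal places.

(1 + r/12)^120 = 4,000/900 = 4.44444.
1 + r/12 = 4.44444^(1/120) ≈ 1.012508, so r/12 ≈ 0.012508.
r ≈ 12·0.012508 = 15.00964%.

15.010%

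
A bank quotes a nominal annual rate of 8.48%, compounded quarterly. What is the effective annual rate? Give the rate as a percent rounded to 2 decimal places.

8.75%

EAR = (1 + 8.48%/4)^4 − 1 = (1 + 0.0212)^4 − 1.
(1 + 0.0212)^4 ≈ 1.087535, so EAR ≈ 8.75350%.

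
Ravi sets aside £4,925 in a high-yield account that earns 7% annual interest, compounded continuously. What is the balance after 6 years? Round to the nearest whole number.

A = P·e^(rt) = 4,925·e^(0.07·6) = 4,925·e^0.42.
e^0.42 ≈ 1.521961556, so A ≈ 7,495.6607.

£7,496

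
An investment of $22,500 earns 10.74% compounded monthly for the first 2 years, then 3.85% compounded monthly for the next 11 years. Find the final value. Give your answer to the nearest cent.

After 2 years at 10.74%: 22,500 × 1.2384300232 ≈ 27,864.6755.
Then 11 years at 3.85%: 27,864.6755 × 1.5262627268 ≈ 42,528.8156.

$42,528.82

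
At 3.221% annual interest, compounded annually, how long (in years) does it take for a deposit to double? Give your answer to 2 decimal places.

(1 + 0.03221)^t = 2.
t = ln 2 / ln(1 + 0.03221) ≈ 0.69315/0.0317021 ≈ 21.8644.

21.86 years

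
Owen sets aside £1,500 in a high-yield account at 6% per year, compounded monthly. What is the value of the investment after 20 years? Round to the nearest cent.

Periodic rate = 6%/12 = 0.005; periods = 12·20 = 240.
A = 1,500·(1 + 0.005)^240 ≈ 1,500·3.310204476 ≈ 4,965.3067.

£4,965.31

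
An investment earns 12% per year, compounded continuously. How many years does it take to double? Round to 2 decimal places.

5.78 years

e^(0.12t) = 2, so 0.12t = ln 2 ≈ 0.69315.
t ≈ 0.69315/0.12 ≈ 5.7762.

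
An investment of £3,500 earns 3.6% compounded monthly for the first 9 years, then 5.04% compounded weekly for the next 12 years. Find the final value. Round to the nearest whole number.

£8,853

After 9 years at 3.6%: 3,500 × 1.381976844 ≈ 4,836.9190.
Then 12 years at 5.04%: 4,836.9190 × 1.830349796 ≈ 8,853.2536.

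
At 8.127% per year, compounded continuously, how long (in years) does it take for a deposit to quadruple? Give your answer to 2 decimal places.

e^(0.08127t) = 4, so 0.08127t = ln 4 ≈ 1.3863.
t ≈ 1.3863/0.08127 ≈ 17.0579.

17.06 years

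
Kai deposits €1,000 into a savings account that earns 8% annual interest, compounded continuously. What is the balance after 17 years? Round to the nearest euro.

€3,896

A = P·e^(rt) = 1,000·e^(0.08·17) = 1,000·e^1.36.
e^1.36 ≈ 3.896193302, so A ≈ 3,896.1933.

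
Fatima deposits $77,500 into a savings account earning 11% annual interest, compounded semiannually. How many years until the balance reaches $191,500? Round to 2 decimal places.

8.45 years

We need (1 + 0.055)^(2t) = 2.471, so 2t = ln 2.471 / ln 1.055 ≈ 16.8957.
t ≈ 16.8957/2 = 8.4479 years.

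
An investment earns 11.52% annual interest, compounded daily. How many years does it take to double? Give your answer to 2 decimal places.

(1 + 0.000315616)^(365t) = 2.
365t = ln 2 / ln(1 + 0.000315616) ≈ 0.69315/0.000315567 ≈ 2196.5160.
t ≈ 6.0179.

6.02 years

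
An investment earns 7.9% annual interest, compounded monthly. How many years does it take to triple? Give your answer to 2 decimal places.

13.95 years

(1 + 0.00658333)^(12t) = 3.
12t = ln 3 / ln(1 + 0.00658333) ≈ 1.0986/0.00656176 ≈ 167.4265.
t ≈ 13.9522.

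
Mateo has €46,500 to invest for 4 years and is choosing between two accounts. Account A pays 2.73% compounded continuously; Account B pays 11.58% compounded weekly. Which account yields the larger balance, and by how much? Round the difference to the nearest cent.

Account B, by €21,992.06

A: e^(0.0273·4) = e^0.1092 ≈ 1.1153854051, so 46,500 × 1.1153854051 ≈ 51,865.4213.
B: (1 + 0.1158/52)^208 ≈ 1.5883329531, so 46,500 × 1.5883329531 ≈ 73,857.4823.
Difference ≈ 21,992.0610 in favor of B.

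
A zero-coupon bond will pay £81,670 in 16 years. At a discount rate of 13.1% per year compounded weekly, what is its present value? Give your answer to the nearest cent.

£10,067.60

Periodic rate = 13.1%/52 = 0.00251923; 832 periods.
P = 81,670/(1 + 0.131/52)^832 ≈ 81,670/8.1121608224 ≈ 10,067.6012.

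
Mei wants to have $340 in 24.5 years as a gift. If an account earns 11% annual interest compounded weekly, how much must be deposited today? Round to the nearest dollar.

$23

Periodic rate = 11%/52 = 0.00211538; 1274 periods.
P = 340/(1 + 0.11/52)^1274 ≈ 340/14.7634353 ≈ 23.0299.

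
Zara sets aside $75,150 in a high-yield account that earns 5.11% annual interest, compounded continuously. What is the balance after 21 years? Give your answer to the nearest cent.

A = P·e^(rt) = 75,150·e^(0.0511·21) = 75,150·e^1.0731.
e^1.0731 ≈ 2.92443119931, so A ≈ 219,771.0046.

$219,771.00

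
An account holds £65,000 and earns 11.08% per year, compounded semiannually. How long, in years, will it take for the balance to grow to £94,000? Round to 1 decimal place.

(1 + 0.0554)^(2t) = 94,000/65,000 = 1.4462.
2t·ln(1 + 0.0554) = ln(1.4462); 2t = 0.36891/0.0539198 ≈ 6.8418.
t ≈ 3.4209 years.

3.4 years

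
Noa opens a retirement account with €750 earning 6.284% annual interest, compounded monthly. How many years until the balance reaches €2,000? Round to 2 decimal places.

We need (1 + 0.00523667)^(12t) = 2.6667, so 12t = ln 2.6667 / ln 1.005237 ≈ 187.7903.
t ≈ 187.7903/12 = 15.6492 years.

15.65 years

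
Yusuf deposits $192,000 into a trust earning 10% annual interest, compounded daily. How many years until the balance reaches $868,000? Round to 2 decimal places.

15.09 years

(1 + 0.000273973)^(365t) = 868,000/192,000 = 4.5208.
365t·ln(1 + 0.000273973) = ln(4.5208); 365t = 1.5087/0.000273935 ≈ 5507.4960.
t ≈ 15.0890 years.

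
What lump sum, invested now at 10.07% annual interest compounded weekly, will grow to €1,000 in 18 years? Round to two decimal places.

Growth factor = (1 + 0.1007/52)^936 ≈ 6.11562626.
P = 1,000/6.11562626 ≈ 163.5156.

€163.52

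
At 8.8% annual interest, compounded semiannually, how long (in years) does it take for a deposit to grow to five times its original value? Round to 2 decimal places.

(1 + 0.044)^(2t) = 5.
2t = ln 5 / ln(1 + 0.044) ≈ 1.6094/0.0430595 ≈ 37.3771.
t ≈ 18.6885.

18.69 years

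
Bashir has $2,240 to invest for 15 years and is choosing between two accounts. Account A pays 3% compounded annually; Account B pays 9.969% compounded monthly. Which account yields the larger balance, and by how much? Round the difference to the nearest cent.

Account B, by $6,441.03

A: (1 + 0.03)^15 ≈ 1.557967417, so 2,240 × 1.557967417 ≈ 3,489.8470.
B: (1 + 0.0083075)^180 ≈ 4.433427014, so 2,240 × 4.433427014 ≈ 9,930.8765.
Difference ≈ 6,441.0295 in favor of B.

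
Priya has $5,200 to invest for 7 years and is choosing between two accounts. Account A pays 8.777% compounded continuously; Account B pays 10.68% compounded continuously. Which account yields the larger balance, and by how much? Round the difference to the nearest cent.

Account A growth factor: e^(0.08777·7) = e^0.61439 ≈ 1.848528653; balance ≈ 9,612.3490.
Account B growth factor: e^(0.1068·7) = e^0.7476 ≈ 2.1119253087; balance ≈ 10,982.0116.
Account B is larger by 1,369.6626.

Account B, by $1,369.66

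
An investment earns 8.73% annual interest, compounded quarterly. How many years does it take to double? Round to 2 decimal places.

8.03 years

(1 + 0.021825)^(4t) = 2.
4t = ln 2 / ln(1 + 0.021825) ≈ 0.69315/0.0215902 ≈ 32.1046.
t ≈ 8.0262.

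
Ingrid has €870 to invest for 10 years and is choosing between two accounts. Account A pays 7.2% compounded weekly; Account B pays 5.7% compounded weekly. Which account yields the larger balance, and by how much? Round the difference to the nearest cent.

A: (1 + 0.072/52)^520 ≈ 2.053410354, so 870 × 2.053410354 ≈ 1,786.4670.
B: (1 + 0.057/52)^520 ≈ 1.767715128, so 870 × 1.767715128 ≈ 1,537.9122.
Difference ≈ 248.5548 in favor of A.

Account A, by €248.55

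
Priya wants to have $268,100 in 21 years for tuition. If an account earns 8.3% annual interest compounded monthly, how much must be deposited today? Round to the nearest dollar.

$47,198

Growth factor = (1 + 0.083/12)^252 ≈ 5.68027573703.
P = 268,100/5.68027573703 ≈ 47,198.4130.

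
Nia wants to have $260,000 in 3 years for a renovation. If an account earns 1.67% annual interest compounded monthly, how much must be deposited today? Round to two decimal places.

$247,303.53

Growth factor = (1 + 0.0167/12)^36 ≈ 1.05133961106.
P = 260,000/1.05133961106 ≈ 247,303.5328.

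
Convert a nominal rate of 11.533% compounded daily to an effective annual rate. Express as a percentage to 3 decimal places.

EAR = (1 + 11.533%/365)^365 − 1 = (1 + 0.000315973)^365 − 1.
(1 + 0.000315973)^365 ≈ 1.122223, so EAR ≈ 12.22233%.

12.222%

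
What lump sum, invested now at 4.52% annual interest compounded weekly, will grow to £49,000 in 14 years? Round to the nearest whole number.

£26,031

Growth factor = (1 + 0.0452/52)^728 ≈ 1.88235779.
P = 49,000/1.88235779 ≈ 26,031.1829.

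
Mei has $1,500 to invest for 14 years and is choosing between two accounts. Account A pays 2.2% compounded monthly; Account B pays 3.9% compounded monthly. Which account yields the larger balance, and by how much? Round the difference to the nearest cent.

Account A growth factor: (1 + 0.022/12)^168 ≈ 1.360317341; balance ≈ 2,040.4760.
Account B growth factor: (1 + 0.00325)^168 ≈ 1.724806151; balance ≈ 2,587.2092.
Account B is larger by 546.7332.

Account B, by $546.73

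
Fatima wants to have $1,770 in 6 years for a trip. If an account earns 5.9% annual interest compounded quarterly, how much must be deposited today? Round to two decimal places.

Periodic rate = 5.9%/4 = 0.01475; 24 periods.
P = 1,770/(1 + 0.01475)^24 ≈ 1,770/1.421076441 ≈ 1,245.5347.

$1,245.53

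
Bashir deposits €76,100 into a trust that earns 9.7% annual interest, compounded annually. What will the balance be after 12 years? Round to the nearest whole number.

€231,134

Annual rate = 9.7% = 0.097; years = 12.
A = 76,100·(1 + 0.097)^12 ≈ 76,100·3.03724293769 ≈ 231,134.1876.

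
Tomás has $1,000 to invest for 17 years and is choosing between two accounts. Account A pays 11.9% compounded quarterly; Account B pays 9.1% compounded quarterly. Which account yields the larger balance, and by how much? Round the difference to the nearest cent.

Account A, by $2,724.49

Account A growth factor: (1 + 0.02975)^68 ≈ 7.34112202; balance ≈ 7,341.1220.
Account B growth factor: (1 + 0.02275)^68 ≈ 4.616631341; balance ≈ 4,616.6313.
Account A is larger by 2,724.4907.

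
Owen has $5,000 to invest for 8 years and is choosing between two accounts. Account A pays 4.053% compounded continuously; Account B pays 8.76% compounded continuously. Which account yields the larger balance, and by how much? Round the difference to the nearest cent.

Account B, by $3,161.93

A: e^(0.04053·8) = e^0.32424 ≈ 1.382979182, so 5,000 × 1.382979182 ≈ 6,914.8959.
B: e^(0.0876·8) = e^0.7008 ≈ 2.0153643542, so 5,000 × 2.0153643542 ≈ 10,076.8218.
Difference ≈ 3,161.9259 in favor of B.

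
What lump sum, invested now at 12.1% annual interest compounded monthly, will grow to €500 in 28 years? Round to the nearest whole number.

Periodic rate = 12.1%/12 = 0.0100833; 336 periods.
P = 500/(1 + 0.121/12)^336 ≈ 500/29.1085747 ≈ 17.1771.

€17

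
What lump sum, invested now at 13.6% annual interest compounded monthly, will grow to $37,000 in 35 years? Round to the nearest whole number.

Periodic rate = 13.6%/12 = 0.0113333; 420 periods.
P = 37,000/(1 + 0.136/12)^420 ≈ 37,000/113.6619564 ≈ 325.5267.

$326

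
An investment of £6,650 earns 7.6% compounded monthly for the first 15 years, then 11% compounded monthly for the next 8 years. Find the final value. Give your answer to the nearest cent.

£49,750.13

Phase 1: 6,650·(1 + 0.076/12)^180 ≈ 20,718.3965.
Phase 2: 20,718.3965·(1 + 0.11/12)^96 ≈ 49,750.1347.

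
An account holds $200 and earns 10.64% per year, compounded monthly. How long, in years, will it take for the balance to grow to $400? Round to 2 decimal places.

6.54 years

(1 + 0.00886667)^(12t) = 400/200 = 2.
12t·ln(1 + 0.00886667) = ln(2); 12t = 0.69315/0.00882759 ≈ 78.5206.
t ≈ 6.5434 years.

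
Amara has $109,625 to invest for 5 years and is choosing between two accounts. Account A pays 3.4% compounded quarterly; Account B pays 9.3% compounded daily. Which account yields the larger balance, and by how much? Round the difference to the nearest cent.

Account A growth factor: (1 + 0.0085)^20 ≈ 1.18445359649; balance ≈ 129,845.7255.
Account B growth factor: (1 + 0.093/365)^1825 ≈ 1.59191989721; balance ≈ 174,514.2187.
Account B is larger by 44,668.4932.

Account B, by $44,668.49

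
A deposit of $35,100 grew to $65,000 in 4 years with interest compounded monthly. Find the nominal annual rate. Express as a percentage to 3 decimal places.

The 48-period growth factor is 65,000/35,100 = 1.85185.
r/12 = 1.85185^(1/48) − 1 ≈ 0.01292, so r ≈ 12·0.01292 = 15.50395%.

15.504%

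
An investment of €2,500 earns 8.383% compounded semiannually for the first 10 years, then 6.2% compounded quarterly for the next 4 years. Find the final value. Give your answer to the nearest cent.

Phase 1: 2,500·(1 + 0.041915)^20 ≈ 5,683.1068.
Phase 2: 5,683.1068·(1 + 0.0155)^16 ≈ 7,268.8325.

€7,268.83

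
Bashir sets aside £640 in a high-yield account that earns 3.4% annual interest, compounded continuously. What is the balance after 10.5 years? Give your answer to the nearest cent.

A = P·e^(rt) = 640·e^(0.034·10.5) = 640·e^0.357.
e^0.357 ≈ 1.42903587, so A ≈ 914.5830.

£914.58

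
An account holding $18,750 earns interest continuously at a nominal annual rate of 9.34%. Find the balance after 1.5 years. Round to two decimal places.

A = P·e^(rt) = 18,750·e^(0.0934·1.5) = 18,750·e^0.1401.
e^0.1401 ≈ 1.150388832, so A ≈ 21,569.7906.

$21,569.79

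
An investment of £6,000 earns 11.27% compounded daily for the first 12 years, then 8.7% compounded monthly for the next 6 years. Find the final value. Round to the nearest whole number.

Phase 1: 6,000·(1 + 0.1127/365)^4380 ≈ 23,195.3244.
Phase 2: 23,195.3244·(1 + 0.00725)^72 ≈ 39,019.7360.

£39,020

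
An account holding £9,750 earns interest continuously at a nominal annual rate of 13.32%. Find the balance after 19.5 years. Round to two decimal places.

£130,930.58

A = P·e^(rt) = 9,750·e^(0.1332·19.5) = 9,750·e^2.5974.
e^2.5974 ≈ 13.4287777841, so A ≈ 130,930.5834.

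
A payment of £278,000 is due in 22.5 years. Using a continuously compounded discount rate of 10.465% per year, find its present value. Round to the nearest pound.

P = A·e^(−rt) = 278,000·e^(−2.354625).
e^(−2.354625) ≈ 0.0949290982726, so P ≈ 26,390.2893.

£26,390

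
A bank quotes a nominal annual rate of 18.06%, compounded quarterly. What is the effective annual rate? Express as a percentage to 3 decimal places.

One year is 4 periods at 0.04515 each: (1 + 0.04515)^4 ≈ 1.193203.
EAR = 1.193203 − 1 ≈ 19.32034%.

19.320%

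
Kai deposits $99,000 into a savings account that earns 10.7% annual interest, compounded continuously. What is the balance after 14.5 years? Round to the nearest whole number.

$467,136

A = P·e^(rt) = 99,000·e^(0.107·14.5) = 99,000·e^1.5515.
e^1.5515 ≈ 4.71854269092, so A ≈ 467,135.7264.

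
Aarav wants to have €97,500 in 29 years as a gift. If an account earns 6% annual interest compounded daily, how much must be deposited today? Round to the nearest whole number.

Periodic rate = 6%/365 = 0.000164384; 10585 periods.
P = 97,500/(1 + 0.06/365)^10585 ≈ 97,500/5.696528772 ≈ 17,115.6864.

€17,116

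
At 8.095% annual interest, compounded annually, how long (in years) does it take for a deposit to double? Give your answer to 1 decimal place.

8.9 years

(1 + 0.08095)^t = 2.
t = ln 2 / ln(1 + 0.08095) ≈ 0.69315/0.0778403 ≈ 8.9047.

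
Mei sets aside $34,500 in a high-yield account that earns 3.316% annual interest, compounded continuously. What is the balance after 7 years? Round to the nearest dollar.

$43,514

A = P·e^(rt) = 34,500·e^(0.03316·7) = 34,500·e^0.23212.
e^0.23212 ≈ 1.2612710723, so A ≈ 43,513.8520.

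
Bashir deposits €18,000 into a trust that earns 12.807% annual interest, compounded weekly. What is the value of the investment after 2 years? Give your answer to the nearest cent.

€23,247.48

Periodic rate = 12.807%/52 = 0.00246288; periods = 52·2 = 104.
A = 18,000·(1 + 0.12807/52)^104 ≈ 18,000·1.2915268141 ≈ 23,247.4827.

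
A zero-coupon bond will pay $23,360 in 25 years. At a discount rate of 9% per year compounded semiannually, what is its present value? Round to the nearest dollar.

$2,586

Growth factor = (1 + 0.045)^50 ≈ 9.0326362725.
P = 23,360/9.0326362725 ≈ 2,586.1774.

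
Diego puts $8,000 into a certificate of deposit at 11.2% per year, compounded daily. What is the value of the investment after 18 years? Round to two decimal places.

Growth factor = (1 + 0.112/365)^6570 ≈ 7.5059103672.
A ≈ 8,000 × 7.5059103672 ≈ 60,047.2829.

$60,047.28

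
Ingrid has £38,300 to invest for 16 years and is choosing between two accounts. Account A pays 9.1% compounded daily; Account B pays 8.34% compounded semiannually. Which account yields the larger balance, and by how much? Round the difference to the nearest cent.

Account A, by £22,662.44

Account A growth factor: (1 + 0.091/365)^5840 ≈ 4.28799187435; balance ≈ 164,230.0888.
Account B growth factor: (1 + 0.0417)^32 ≈ 3.69628332584; balance ≈ 141,567.6514.
Account A is larger by 22,662.4374.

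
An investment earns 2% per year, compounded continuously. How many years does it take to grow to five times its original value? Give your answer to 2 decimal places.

e^(0.02t) = 5, so 0.02t = ln 5 ≈ 1.6094.
t ≈ 1.6094/0.02 ≈ 80.4719.

80.47 years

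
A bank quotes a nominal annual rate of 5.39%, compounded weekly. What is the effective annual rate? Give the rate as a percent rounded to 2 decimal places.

EAR = (1 + 5.39%/52)^52 − 1 = (1 + 0.00103654)^52 − 1.
(1 + 0.00103654)^52 ≈ 1.05535, so EAR ≈ 5.53496%.

5.53%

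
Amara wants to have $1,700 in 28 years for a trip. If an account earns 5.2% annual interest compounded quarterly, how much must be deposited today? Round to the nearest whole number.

Periodic rate = 5.2%/4 = 0.013; 112 periods.
P = 1,700/(1 + 0.013)^112 ≈ 1,700/4.248717743 ≈ 400.1207.

$400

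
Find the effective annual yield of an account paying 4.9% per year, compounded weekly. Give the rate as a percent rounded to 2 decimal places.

5.02%

EAR = (1 + 4.9%/52)^52 − 1 = (1 + 0.000942308)^52 − 1.
(1 + 0.000942308)^52 ≈ 1.050196, so EAR ≈ 5.01961%.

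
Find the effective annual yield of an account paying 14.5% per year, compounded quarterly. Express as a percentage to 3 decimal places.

One year is 4 periods at 0.03625 each: (1 + 0.03625)^4 ≈ 1.153077.
EAR = 1.153077 − 1 ≈ 15.30766%.

15.308%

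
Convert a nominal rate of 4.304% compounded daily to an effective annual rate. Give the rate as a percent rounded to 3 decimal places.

EAR = (1 + 4.304%/365)^365 − 1 = (1 + 0.000117918)^365 − 1.
(1 + 0.000117918)^365 ≈ 1.043977, so EAR ≈ 4.39770%.

4.398%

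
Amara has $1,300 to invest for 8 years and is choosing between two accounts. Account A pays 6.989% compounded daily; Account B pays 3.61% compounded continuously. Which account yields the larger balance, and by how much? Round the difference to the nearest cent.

Account A growth factor: (1 + 0.06989/365)^2920 ≈ 1.74903897; balance ≈ 2,273.7507.
Account B growth factor: e^(0.0361·8) = e^0.2888 ≈ 1.334824737; balance ≈ 1,735.2722.
Account A is larger by 538.4785.

Account A, by $538.48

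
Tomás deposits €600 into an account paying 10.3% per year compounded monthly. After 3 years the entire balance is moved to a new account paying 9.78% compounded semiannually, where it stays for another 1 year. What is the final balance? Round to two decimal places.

€897.93

After 3 years at 10.3%: 600 × 1.36026756 ≈ 816.1605.
Then 1 years at 9.78%: 816.1605 × 1.10019121 ≈ 897.9326.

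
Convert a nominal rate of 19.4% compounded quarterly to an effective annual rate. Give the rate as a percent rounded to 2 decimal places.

20.86%

One year is 4 periods at 0.0485 each: (1 + 0.0485)^4 ≈ 1.208575.
EAR = 1.208575 − 1 ≈ 20.85754%.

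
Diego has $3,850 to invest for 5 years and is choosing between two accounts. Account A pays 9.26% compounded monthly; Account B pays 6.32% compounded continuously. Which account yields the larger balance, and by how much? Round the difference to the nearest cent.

Account A, by $825.37

A: (1 + 0.0926/12)^60 ≈ 1.586012063, so 3,850 × 1.586012063 ≈ 6,106.1464.
B: e^(0.0632·5) = e^0.316 ≈ 1.371630256, so 3,850 × 1.371630256 ≈ 5,280.7765.
Difference ≈ 825.3700 in favor of A.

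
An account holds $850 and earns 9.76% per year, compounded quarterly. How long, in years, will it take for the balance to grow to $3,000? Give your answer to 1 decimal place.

We need (1 + 0.0244)^(4t) = 3.5294, so 4t = ln 3.5294 / ln 1.0244 ≈ 52.3137.
t ≈ 52.3137/4 = 13.0784 years.

13.1 years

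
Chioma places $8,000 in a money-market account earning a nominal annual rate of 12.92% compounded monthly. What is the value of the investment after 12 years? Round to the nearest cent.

Growth factor = (1 + 0.1292/12)^144 ≈ 4.6744574775.
A ≈ 8,000 × 4.6744574775 ≈ 37,395.6598.

$37,395.66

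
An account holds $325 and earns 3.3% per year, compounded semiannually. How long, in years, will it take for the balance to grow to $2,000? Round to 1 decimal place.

(1 + 0.0165)^(2t) = 2,000/325 = 6.1538.
2t·ln(1 + 0.0165) = ln(6.1538); 2t = 1.8171/0.0163654 ≈ 111.0320.
t ≈ 55.5160 years.

55.5 years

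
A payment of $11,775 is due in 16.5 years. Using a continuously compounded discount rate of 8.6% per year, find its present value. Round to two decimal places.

$2,849.03

P = A·e^(−rt) = 11,775·e^(−1.419).
e^(−1.419) ≈ 0.24195585181, so P ≈ 2,849.0302.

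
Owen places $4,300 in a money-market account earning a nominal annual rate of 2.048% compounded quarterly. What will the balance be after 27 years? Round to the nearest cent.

$7,464.54

Periodic rate = 2.048%/4 = 0.00512; periods = 4·27 = 108.
A = 4,300·(1 + 0.00512)^108 ≈ 4,300·1.735940317 ≈ 7,464.5434.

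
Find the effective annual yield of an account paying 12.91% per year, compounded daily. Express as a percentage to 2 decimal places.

One year is 365 periods at 0.000353699 each: (1 + 0.000353699)^365 ≈ 1.137778.
EAR = 1.137778 − 1 ≈ 13.77779%.

13.78%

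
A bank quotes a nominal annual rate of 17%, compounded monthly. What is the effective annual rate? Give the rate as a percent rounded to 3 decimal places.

One year is 12 periods at 0.0141667 each: (1 + 0.0141667)^12 ≈ 1.183892.
EAR = 1.183892 − 1 ≈ 18.38917%.

18.389%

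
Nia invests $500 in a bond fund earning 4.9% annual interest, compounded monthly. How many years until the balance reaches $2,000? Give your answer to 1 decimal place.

We need (1 + 0.00408333)^(12t) = 4, so 12t = ln 4 / ln 1.004083 ≈ 340.1933.
t ≈ 340.1933/12 = 28.3494 years.

28.3 years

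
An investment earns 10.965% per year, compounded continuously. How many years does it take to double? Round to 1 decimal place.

6.3 years

e^(0.10965t) = 2, so 0.10965t = ln 2 ≈ 0.69315.
t ≈ 0.69315/0.10965 ≈ 6.3215.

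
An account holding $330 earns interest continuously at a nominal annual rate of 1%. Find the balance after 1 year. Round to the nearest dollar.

A = P·e^(rt) = 330·e^(0.01·1) = 330·e^0.01.
e^0.01 ≈ 1.01005017, so A ≈ 333.3166.

$333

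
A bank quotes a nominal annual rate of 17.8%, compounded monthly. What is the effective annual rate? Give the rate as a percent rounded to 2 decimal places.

One year is 12 periods at 0.0148333 each: (1 + 0.0148333)^12 ≈ 1.193264.
EAR = 1.193264 − 1 ≈ 19.32644%.

19.33%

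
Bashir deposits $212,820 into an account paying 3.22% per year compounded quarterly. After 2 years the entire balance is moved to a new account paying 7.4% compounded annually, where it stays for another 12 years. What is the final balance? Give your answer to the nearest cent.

$534,466.40

After 2 years at 3.22%: 212,820 × 1.06624397882 ≈ 226,918.0436.
Then 12 years at 7.4%: 226,918.0436 × 2.35532789905 ≈ 534,466.3988.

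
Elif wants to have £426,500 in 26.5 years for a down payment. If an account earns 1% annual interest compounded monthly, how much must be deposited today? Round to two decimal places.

Growth factor = (1 + 0.01/12)^318 ≈ 1.30328714312.
P = 426,500/1.30328714312 ≈ 327,249.4494.

£327,249.45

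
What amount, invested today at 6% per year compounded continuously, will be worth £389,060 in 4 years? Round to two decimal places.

P = A·e^(−rt) = 389,060·e^(−0.24).
e^(−0.24) ≈ 0.786627861067, so P ≈ 306,045.4356.

£306,045.44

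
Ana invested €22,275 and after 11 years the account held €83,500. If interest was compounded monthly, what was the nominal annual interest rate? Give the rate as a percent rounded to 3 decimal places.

12.073%

(1 + r/12)^132 = 83,500/22,275 = 3.7486.
1 + r/12 = 3.7486^(1/132) ≈ 1.010061, so r/12 ≈ 0.0100607.
r ≈ 12·0.0100607 = 12.07289%.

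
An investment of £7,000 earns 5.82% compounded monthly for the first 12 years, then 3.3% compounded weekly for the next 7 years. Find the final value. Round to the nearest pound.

After 12 years at 5.82%: 7,000 × 2.0071420332 ≈ 14,049.9942.
Then 7 years at 3.3%: 14,049.9942 × 1.2597669366 ≈ 17,699.7182.

£17,700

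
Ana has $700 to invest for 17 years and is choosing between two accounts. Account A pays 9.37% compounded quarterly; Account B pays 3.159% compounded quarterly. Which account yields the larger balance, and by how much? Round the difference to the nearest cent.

A: (1 + 0.023425)^68 ≈ 4.828469249, so 700 × 4.828469249 ≈ 3,379.9285.
B: (1 + 0.0078975)^68 ≈ 1.707312509, so 700 × 1.707312509 ≈ 1,195.1188.
Difference ≈ 2,184.8097 in favor of A.

Account A, by $2,184.81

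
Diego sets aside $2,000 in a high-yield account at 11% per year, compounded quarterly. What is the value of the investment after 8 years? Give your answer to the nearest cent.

$4,764.84

Growth factor = (1 + 0.0275)^32 ≈ 2.382421379.
A ≈ 2,000 × 2.382421379 ≈ 4,764.8428.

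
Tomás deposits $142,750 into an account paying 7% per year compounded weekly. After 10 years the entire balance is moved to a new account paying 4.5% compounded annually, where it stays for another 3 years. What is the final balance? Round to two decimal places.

Phase 1: 142,750·(1 + 0.07/52)^520 ≈ 287,327.9129.
Phase 2: 287,327.9129·(1 + 0.045)^3 ≈ 327,888.8809.

$327,888.88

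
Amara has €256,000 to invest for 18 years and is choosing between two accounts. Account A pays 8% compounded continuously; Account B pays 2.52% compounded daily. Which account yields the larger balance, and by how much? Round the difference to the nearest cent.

Account A, by €677,568.56

A: e^(0.08·18) = e^1.44 ≈ 4.220695816997, so 256,000 × 4.220695816997 ≈ 1,080,498.1292.
B: (1 + 0.0252/365)^6570 ≈ 1.57394363954, so 256,000 × 1.57394363954 ≈ 402,929.5717.
Difference ≈ 677,568.5574 in favor of A.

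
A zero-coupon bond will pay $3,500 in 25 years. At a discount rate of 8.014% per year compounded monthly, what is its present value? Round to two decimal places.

Growth factor = (1 + 0.08014/12)^300 ≈ 7.365740711.
P = 3,500/7.365740711 ≈ 475.1728.

$475.17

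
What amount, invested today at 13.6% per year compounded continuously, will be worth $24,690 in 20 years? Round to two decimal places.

P = A·e^(−rt) = 24,690·e^(−2.72).
e^(−2.72) ≈ 0.065874754426, so P ≈ 1,626.4477.

$1,626.45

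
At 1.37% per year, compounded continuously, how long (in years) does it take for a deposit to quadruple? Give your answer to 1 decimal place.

e^(0.0137t) = 4, so 0.0137t = ln 4 ≈ 1.3863.
t ≈ 1.3863/0.0137 ≈ 101.1894.

101.2 years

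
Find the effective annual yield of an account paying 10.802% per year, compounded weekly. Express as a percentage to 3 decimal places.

11.395%

EAR = (1 + 10.802%/52)^52 − 1 = (1 + 0.00207731)^52 − 1.
(1 + 0.00207731)^52 ≈ 1.113945, so EAR ≈ 11.39452%.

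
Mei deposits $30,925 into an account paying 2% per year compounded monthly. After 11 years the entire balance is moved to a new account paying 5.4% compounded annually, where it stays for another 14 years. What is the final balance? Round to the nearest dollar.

After 11 years at 2%: 30,925 × 1.2458485576 ≈ 38,527.8666.
Then 14 years at 5.4%: 38,527.8666 × 2.0881829829 ≈ 80,453.2355.

$80,453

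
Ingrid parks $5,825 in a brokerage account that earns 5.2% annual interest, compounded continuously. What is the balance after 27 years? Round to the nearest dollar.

A = P·e^(rt) = 5,825·e^(0.052·27) = 5,825·e^1.404.
e^1.404 ≈ 4.0714532516, so A ≈ 23,716.2152.

$23,716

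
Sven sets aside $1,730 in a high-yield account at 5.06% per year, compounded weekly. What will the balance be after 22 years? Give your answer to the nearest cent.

$5,263.42

Growth factor = (1 + 0.0506/52)^1144 ≈ 3.042436688.
A ≈ 1,730 × 3.042436688 ≈ 5,263.4155.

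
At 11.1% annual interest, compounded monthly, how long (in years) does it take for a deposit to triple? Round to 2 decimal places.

9.94 years

(1 + 0.00925)^(12t) = 3.
12t = ln 3 / ln(1 + 0.00925) ≈ 1.0986/0.00920748 ≈ 119.3174.
t ≈ 9.9431.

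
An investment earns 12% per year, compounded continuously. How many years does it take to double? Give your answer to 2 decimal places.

e^(0.12t) = 2, so 0.12t = ln 2 ≈ 0.69315.
t ≈ 0.69315/0.12 ≈ 5.7762.

5.78 years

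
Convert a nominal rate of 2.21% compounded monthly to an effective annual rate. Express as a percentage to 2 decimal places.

2.23%

EAR = (1 + 2.21%/12)^12 − 1 = (1 + 0.00184167)^12 − 1.
(1 + 0.00184167)^12 ≈ 1.022325, so EAR ≈ 2.23252%.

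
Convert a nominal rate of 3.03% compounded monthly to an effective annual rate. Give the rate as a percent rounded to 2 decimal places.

3.07%

One year is 12 periods at 0.002525 each: (1 + 0.002525)^12 ≈ 1.030724.
EAR = 1.030724 − 1 ≈ 3.07244%.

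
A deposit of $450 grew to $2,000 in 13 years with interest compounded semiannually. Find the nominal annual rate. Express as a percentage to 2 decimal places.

The 26-period growth factor is 2,000/450 = 4.44444.
r/2 = 4.44444^(1/26) − 1 ≈ 0.059049, so r ≈ 2·0.059049 = 11.80980%.

11.81%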